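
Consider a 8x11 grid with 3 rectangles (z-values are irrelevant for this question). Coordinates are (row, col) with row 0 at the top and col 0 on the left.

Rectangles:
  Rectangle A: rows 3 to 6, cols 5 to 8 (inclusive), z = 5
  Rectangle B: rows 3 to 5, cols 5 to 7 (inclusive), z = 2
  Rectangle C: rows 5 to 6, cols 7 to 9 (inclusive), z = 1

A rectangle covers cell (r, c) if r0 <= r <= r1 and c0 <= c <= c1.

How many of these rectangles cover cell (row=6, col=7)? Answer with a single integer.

Answer: 2

Derivation:
Check cell (6,7):
  A: rows 3-6 cols 5-8 -> covers
  B: rows 3-5 cols 5-7 -> outside (row miss)
  C: rows 5-6 cols 7-9 -> covers
Count covering = 2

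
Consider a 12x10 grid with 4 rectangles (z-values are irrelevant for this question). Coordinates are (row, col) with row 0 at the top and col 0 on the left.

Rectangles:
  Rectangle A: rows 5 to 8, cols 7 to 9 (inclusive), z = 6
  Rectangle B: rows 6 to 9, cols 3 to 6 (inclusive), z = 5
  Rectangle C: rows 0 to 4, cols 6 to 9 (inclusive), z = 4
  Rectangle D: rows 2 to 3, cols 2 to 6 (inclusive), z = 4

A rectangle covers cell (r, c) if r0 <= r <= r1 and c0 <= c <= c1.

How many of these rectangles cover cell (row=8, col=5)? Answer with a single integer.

Check cell (8,5):
  A: rows 5-8 cols 7-9 -> outside (col miss)
  B: rows 6-9 cols 3-6 -> covers
  C: rows 0-4 cols 6-9 -> outside (row miss)
  D: rows 2-3 cols 2-6 -> outside (row miss)
Count covering = 1

Answer: 1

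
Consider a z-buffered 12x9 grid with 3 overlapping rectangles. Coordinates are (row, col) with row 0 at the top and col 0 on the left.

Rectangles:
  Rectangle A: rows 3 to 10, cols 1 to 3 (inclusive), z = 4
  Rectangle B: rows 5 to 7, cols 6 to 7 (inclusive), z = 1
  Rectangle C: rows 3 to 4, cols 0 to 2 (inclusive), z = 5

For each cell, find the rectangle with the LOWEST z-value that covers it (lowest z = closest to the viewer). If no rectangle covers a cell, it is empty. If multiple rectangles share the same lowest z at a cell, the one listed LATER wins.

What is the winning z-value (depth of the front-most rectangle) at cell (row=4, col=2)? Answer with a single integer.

Check cell (4,2):
  A: rows 3-10 cols 1-3 z=4 -> covers; best now A (z=4)
  B: rows 5-7 cols 6-7 -> outside (row miss)
  C: rows 3-4 cols 0-2 z=5 -> covers; best now A (z=4)
Winner: A at z=4

Answer: 4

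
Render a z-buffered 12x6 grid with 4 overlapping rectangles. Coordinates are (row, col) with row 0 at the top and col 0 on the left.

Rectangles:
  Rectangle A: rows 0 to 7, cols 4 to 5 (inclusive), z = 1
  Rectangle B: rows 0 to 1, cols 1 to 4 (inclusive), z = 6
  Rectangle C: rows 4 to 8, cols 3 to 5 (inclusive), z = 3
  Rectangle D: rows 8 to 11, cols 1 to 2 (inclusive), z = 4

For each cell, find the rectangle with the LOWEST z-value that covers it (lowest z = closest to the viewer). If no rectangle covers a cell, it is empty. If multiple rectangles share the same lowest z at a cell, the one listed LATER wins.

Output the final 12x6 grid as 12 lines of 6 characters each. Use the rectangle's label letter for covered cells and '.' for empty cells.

.BBBAA
.BBBAA
....AA
....AA
...CAA
...CAA
...CAA
...CAA
.DDCCC
.DD...
.DD...
.DD...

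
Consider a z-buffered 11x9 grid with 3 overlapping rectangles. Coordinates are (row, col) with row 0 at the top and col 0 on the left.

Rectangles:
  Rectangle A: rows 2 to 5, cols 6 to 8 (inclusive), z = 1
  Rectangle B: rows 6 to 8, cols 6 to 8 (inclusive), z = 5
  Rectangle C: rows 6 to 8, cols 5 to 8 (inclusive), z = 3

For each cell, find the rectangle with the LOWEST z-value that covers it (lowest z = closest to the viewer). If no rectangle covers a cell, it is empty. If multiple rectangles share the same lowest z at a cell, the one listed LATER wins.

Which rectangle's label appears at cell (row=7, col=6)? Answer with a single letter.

Answer: C

Derivation:
Check cell (7,6):
  A: rows 2-5 cols 6-8 -> outside (row miss)
  B: rows 6-8 cols 6-8 z=5 -> covers; best now B (z=5)
  C: rows 6-8 cols 5-8 z=3 -> covers; best now C (z=3)
Winner: C at z=3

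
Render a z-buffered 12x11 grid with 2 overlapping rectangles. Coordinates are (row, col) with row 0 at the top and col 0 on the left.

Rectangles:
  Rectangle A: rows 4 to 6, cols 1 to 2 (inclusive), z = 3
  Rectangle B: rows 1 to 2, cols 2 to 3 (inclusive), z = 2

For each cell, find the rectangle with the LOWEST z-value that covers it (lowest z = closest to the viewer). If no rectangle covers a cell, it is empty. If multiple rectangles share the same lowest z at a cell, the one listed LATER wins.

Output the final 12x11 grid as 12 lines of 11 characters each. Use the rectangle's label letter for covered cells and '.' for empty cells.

...........
..BB.......
..BB.......
...........
.AA........
.AA........
.AA........
...........
...........
...........
...........
...........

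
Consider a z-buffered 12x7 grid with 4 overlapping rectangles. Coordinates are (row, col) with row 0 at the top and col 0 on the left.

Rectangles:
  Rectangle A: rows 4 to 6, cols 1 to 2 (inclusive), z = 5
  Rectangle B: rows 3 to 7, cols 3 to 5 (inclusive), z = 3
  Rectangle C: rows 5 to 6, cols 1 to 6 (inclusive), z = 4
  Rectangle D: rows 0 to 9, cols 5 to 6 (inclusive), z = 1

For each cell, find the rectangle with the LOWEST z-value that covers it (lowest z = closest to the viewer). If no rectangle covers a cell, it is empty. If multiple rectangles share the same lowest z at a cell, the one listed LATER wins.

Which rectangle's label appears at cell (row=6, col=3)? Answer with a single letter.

Check cell (6,3):
  A: rows 4-6 cols 1-2 -> outside (col miss)
  B: rows 3-7 cols 3-5 z=3 -> covers; best now B (z=3)
  C: rows 5-6 cols 1-6 z=4 -> covers; best now B (z=3)
  D: rows 0-9 cols 5-6 -> outside (col miss)
Winner: B at z=3

Answer: B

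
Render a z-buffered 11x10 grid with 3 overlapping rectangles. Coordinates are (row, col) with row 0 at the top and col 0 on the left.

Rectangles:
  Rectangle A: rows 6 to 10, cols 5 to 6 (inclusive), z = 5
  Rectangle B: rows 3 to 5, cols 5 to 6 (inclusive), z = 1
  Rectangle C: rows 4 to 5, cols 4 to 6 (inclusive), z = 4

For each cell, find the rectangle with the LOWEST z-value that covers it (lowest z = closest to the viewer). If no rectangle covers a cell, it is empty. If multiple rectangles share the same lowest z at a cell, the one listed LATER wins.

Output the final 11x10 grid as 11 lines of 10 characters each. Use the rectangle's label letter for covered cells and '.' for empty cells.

..........
..........
..........
.....BB...
....CBB...
....CBB...
.....AA...
.....AA...
.....AA...
.....AA...
.....AA...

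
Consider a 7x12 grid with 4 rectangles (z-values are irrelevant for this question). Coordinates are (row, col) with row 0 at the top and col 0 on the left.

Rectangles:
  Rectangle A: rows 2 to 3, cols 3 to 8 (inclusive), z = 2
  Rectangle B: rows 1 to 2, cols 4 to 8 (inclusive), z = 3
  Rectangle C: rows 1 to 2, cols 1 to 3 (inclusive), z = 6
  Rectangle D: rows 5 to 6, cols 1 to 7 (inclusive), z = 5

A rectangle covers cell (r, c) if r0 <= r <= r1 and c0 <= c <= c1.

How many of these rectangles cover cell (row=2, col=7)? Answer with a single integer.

Answer: 2

Derivation:
Check cell (2,7):
  A: rows 2-3 cols 3-8 -> covers
  B: rows 1-2 cols 4-8 -> covers
  C: rows 1-2 cols 1-3 -> outside (col miss)
  D: rows 5-6 cols 1-7 -> outside (row miss)
Count covering = 2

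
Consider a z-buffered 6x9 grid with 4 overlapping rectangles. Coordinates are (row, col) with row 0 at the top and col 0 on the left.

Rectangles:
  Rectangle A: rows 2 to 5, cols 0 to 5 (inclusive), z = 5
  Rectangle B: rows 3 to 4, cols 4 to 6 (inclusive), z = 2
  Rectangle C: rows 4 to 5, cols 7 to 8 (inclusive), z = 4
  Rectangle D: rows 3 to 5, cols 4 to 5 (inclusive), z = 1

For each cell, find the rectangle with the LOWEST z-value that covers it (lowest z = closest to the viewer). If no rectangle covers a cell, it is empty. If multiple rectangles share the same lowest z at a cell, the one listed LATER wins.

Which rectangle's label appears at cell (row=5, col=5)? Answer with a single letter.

Check cell (5,5):
  A: rows 2-5 cols 0-5 z=5 -> covers; best now A (z=5)
  B: rows 3-4 cols 4-6 -> outside (row miss)
  C: rows 4-5 cols 7-8 -> outside (col miss)
  D: rows 3-5 cols 4-5 z=1 -> covers; best now D (z=1)
Winner: D at z=1

Answer: D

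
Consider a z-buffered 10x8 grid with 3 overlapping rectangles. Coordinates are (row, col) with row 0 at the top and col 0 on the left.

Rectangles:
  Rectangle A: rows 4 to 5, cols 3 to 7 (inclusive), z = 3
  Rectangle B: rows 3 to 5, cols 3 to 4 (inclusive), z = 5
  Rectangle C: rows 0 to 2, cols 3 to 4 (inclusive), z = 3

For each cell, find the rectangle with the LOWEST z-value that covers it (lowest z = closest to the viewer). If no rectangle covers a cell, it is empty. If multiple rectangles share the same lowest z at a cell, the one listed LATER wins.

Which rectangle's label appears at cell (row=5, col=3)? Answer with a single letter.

Answer: A

Derivation:
Check cell (5,3):
  A: rows 4-5 cols 3-7 z=3 -> covers; best now A (z=3)
  B: rows 3-5 cols 3-4 z=5 -> covers; best now A (z=3)
  C: rows 0-2 cols 3-4 -> outside (row miss)
Winner: A at z=3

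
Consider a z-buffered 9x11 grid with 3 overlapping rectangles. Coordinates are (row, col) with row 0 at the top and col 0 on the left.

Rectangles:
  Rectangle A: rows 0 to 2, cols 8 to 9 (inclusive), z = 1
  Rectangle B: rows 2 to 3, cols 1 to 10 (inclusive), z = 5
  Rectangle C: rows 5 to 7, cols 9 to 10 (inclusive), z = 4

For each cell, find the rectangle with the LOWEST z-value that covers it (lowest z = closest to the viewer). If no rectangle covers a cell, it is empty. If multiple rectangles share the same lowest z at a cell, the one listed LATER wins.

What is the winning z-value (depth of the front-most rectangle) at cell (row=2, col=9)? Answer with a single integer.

Answer: 1

Derivation:
Check cell (2,9):
  A: rows 0-2 cols 8-9 z=1 -> covers; best now A (z=1)
  B: rows 2-3 cols 1-10 z=5 -> covers; best now A (z=1)
  C: rows 5-7 cols 9-10 -> outside (row miss)
Winner: A at z=1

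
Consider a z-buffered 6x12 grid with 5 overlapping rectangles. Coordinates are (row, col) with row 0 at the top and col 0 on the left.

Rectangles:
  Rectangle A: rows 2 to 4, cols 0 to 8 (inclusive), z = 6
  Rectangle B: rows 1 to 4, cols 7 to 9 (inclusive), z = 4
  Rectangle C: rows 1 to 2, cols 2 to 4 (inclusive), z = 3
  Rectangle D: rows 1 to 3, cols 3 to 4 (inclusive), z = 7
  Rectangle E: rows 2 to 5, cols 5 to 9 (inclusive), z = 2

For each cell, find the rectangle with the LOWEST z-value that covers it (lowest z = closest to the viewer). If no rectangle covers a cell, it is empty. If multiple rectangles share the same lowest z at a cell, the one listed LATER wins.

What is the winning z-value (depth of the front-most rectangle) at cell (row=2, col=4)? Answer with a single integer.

Answer: 3

Derivation:
Check cell (2,4):
  A: rows 2-4 cols 0-8 z=6 -> covers; best now A (z=6)
  B: rows 1-4 cols 7-9 -> outside (col miss)
  C: rows 1-2 cols 2-4 z=3 -> covers; best now C (z=3)
  D: rows 1-3 cols 3-4 z=7 -> covers; best now C (z=3)
  E: rows 2-5 cols 5-9 -> outside (col miss)
Winner: C at z=3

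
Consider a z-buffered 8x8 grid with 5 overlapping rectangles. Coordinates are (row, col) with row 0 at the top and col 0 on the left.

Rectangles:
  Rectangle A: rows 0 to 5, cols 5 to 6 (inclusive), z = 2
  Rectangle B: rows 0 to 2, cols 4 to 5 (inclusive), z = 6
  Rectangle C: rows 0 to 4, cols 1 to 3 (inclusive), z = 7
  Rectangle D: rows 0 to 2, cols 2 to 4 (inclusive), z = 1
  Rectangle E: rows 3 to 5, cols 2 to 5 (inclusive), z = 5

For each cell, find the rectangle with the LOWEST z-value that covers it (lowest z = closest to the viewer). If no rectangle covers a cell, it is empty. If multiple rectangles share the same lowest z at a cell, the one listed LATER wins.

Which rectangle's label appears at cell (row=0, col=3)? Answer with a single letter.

Check cell (0,3):
  A: rows 0-5 cols 5-6 -> outside (col miss)
  B: rows 0-2 cols 4-5 -> outside (col miss)
  C: rows 0-4 cols 1-3 z=7 -> covers; best now C (z=7)
  D: rows 0-2 cols 2-4 z=1 -> covers; best now D (z=1)
  E: rows 3-5 cols 2-5 -> outside (row miss)
Winner: D at z=1

Answer: D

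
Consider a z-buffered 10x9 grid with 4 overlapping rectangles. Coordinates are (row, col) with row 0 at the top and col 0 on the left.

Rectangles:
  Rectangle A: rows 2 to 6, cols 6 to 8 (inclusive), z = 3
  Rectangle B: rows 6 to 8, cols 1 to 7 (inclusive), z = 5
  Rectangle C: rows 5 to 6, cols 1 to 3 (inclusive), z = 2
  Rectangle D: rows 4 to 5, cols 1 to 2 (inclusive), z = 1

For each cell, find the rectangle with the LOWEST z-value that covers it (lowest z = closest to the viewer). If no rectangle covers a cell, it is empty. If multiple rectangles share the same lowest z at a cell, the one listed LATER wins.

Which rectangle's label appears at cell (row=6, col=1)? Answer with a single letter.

Check cell (6,1):
  A: rows 2-6 cols 6-8 -> outside (col miss)
  B: rows 6-8 cols 1-7 z=5 -> covers; best now B (z=5)
  C: rows 5-6 cols 1-3 z=2 -> covers; best now C (z=2)
  D: rows 4-5 cols 1-2 -> outside (row miss)
Winner: C at z=2

Answer: C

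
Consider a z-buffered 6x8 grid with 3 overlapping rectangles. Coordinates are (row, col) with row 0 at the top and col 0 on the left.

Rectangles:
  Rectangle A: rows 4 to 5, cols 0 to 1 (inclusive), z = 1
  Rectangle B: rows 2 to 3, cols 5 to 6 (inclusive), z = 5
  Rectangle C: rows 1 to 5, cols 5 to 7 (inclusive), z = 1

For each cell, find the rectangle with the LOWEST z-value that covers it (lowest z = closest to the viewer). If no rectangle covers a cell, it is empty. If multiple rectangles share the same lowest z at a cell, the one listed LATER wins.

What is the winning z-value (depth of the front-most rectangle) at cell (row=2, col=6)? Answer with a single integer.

Check cell (2,6):
  A: rows 4-5 cols 0-1 -> outside (row miss)
  B: rows 2-3 cols 5-6 z=5 -> covers; best now B (z=5)
  C: rows 1-5 cols 5-7 z=1 -> covers; best now C (z=1)
Winner: C at z=1

Answer: 1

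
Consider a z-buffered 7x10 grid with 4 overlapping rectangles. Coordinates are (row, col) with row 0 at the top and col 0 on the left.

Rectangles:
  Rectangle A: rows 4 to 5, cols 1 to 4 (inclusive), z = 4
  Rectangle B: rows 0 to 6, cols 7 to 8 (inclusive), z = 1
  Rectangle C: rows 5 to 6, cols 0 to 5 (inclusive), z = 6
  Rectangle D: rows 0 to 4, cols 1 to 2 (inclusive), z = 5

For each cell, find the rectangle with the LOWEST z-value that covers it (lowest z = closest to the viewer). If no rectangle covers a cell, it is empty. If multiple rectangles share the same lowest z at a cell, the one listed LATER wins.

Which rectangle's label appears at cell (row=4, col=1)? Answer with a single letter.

Answer: A

Derivation:
Check cell (4,1):
  A: rows 4-5 cols 1-4 z=4 -> covers; best now A (z=4)
  B: rows 0-6 cols 7-8 -> outside (col miss)
  C: rows 5-6 cols 0-5 -> outside (row miss)
  D: rows 0-4 cols 1-2 z=5 -> covers; best now A (z=4)
Winner: A at z=4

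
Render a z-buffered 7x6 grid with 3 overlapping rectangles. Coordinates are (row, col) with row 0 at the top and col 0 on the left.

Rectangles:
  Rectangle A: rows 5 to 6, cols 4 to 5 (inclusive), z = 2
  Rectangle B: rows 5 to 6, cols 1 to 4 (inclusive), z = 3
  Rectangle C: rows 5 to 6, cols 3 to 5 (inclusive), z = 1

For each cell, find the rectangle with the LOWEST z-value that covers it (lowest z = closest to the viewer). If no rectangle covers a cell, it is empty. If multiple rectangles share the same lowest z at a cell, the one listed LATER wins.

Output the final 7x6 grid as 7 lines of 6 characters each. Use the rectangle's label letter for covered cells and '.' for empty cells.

......
......
......
......
......
.BBCCC
.BBCCC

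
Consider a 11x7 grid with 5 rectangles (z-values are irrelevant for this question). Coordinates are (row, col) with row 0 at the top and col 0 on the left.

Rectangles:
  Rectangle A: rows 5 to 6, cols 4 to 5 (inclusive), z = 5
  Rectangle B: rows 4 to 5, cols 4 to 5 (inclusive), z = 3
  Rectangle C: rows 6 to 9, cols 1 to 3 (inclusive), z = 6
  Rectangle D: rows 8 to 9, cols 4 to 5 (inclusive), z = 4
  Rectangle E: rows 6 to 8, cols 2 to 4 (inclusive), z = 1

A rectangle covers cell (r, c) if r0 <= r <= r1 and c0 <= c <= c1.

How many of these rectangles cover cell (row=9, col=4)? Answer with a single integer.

Check cell (9,4):
  A: rows 5-6 cols 4-5 -> outside (row miss)
  B: rows 4-5 cols 4-5 -> outside (row miss)
  C: rows 6-9 cols 1-3 -> outside (col miss)
  D: rows 8-9 cols 4-5 -> covers
  E: rows 6-8 cols 2-4 -> outside (row miss)
Count covering = 1

Answer: 1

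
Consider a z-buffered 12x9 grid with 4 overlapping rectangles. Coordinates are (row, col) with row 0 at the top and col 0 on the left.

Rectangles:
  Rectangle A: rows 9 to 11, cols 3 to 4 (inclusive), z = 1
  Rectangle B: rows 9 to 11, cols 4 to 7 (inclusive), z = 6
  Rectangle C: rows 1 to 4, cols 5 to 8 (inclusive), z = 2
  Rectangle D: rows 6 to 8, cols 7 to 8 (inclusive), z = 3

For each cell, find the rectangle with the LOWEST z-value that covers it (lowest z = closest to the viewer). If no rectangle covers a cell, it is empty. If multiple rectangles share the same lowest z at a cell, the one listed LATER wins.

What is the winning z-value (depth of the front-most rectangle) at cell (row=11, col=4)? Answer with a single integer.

Check cell (11,4):
  A: rows 9-11 cols 3-4 z=1 -> covers; best now A (z=1)
  B: rows 9-11 cols 4-7 z=6 -> covers; best now A (z=1)
  C: rows 1-4 cols 5-8 -> outside (row miss)
  D: rows 6-8 cols 7-8 -> outside (row miss)
Winner: A at z=1

Answer: 1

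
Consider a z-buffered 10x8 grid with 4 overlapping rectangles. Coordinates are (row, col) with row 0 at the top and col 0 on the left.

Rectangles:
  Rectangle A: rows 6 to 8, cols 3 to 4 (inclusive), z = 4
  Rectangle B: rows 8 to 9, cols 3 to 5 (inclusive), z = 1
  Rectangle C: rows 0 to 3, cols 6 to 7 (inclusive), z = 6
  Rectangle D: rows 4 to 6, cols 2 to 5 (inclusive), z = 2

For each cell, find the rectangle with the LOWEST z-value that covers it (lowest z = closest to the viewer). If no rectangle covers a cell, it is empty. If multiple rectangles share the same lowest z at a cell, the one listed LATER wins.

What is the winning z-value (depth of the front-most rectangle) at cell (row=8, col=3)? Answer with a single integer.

Check cell (8,3):
  A: rows 6-8 cols 3-4 z=4 -> covers; best now A (z=4)
  B: rows 8-9 cols 3-5 z=1 -> covers; best now B (z=1)
  C: rows 0-3 cols 6-7 -> outside (row miss)
  D: rows 4-6 cols 2-5 -> outside (row miss)
Winner: B at z=1

Answer: 1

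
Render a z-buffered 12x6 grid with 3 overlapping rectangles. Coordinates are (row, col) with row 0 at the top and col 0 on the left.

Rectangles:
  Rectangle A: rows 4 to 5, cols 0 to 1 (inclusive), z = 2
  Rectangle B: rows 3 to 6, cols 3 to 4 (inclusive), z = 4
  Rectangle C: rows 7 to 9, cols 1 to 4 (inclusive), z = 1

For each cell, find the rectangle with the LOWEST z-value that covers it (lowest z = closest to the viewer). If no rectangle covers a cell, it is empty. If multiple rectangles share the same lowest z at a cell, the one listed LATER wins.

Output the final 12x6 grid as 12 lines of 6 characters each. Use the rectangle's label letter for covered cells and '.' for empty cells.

......
......
......
...BB.
AA.BB.
AA.BB.
...BB.
.CCCC.
.CCCC.
.CCCC.
......
......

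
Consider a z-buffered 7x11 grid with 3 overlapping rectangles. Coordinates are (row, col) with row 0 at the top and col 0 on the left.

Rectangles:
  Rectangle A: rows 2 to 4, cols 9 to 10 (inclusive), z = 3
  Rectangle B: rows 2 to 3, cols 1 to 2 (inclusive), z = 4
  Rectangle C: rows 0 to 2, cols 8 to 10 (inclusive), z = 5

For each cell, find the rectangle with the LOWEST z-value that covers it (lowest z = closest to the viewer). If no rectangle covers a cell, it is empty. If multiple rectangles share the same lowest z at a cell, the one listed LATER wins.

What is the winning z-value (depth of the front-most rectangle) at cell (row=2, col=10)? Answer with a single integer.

Check cell (2,10):
  A: rows 2-4 cols 9-10 z=3 -> covers; best now A (z=3)
  B: rows 2-3 cols 1-2 -> outside (col miss)
  C: rows 0-2 cols 8-10 z=5 -> covers; best now A (z=3)
Winner: A at z=3

Answer: 3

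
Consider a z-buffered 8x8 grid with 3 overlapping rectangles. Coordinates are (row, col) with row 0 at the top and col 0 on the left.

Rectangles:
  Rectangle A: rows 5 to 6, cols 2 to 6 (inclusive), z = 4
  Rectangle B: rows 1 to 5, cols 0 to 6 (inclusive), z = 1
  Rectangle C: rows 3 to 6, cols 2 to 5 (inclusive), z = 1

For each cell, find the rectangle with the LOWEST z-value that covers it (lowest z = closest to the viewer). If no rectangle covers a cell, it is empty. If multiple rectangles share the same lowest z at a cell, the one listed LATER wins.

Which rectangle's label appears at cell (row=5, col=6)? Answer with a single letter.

Check cell (5,6):
  A: rows 5-6 cols 2-6 z=4 -> covers; best now A (z=4)
  B: rows 1-5 cols 0-6 z=1 -> covers; best now B (z=1)
  C: rows 3-6 cols 2-5 -> outside (col miss)
Winner: B at z=1

Answer: B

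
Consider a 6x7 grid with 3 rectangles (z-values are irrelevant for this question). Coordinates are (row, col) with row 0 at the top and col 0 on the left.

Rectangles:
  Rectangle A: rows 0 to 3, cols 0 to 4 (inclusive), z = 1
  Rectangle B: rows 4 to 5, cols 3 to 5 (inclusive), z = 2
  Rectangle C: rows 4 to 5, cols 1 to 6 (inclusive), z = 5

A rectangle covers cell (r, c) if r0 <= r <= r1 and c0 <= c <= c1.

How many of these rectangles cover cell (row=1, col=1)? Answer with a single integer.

Answer: 1

Derivation:
Check cell (1,1):
  A: rows 0-3 cols 0-4 -> covers
  B: rows 4-5 cols 3-5 -> outside (row miss)
  C: rows 4-5 cols 1-6 -> outside (row miss)
Count covering = 1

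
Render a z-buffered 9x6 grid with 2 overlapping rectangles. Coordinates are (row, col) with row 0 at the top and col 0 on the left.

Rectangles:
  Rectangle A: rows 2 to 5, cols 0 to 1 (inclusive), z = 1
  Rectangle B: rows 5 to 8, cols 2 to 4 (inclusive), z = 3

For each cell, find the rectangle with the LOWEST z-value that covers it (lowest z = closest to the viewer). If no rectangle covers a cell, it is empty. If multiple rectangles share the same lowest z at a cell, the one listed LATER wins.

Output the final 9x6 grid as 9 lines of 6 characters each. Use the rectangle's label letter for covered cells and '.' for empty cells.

......
......
AA....
AA....
AA....
AABBB.
..BBB.
..BBB.
..BBB.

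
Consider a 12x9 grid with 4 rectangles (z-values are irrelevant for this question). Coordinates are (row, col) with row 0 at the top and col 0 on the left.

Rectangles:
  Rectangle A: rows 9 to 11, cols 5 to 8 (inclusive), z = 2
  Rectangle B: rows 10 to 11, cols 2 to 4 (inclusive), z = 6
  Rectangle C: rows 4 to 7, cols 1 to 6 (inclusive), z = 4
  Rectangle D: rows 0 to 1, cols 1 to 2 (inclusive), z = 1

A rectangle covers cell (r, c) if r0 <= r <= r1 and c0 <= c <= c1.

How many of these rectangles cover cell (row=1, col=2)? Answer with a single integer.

Check cell (1,2):
  A: rows 9-11 cols 5-8 -> outside (row miss)
  B: rows 10-11 cols 2-4 -> outside (row miss)
  C: rows 4-7 cols 1-6 -> outside (row miss)
  D: rows 0-1 cols 1-2 -> covers
Count covering = 1

Answer: 1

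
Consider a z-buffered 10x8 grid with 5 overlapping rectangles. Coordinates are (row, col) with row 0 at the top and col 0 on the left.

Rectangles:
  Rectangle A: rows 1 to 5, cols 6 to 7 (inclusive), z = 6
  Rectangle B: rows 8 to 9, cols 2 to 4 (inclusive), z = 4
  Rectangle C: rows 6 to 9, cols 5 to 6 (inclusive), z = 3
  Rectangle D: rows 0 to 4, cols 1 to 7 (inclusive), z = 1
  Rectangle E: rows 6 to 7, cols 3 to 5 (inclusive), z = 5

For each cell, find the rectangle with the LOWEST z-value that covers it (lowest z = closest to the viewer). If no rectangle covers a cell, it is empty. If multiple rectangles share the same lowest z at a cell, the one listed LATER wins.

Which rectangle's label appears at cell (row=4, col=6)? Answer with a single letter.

Check cell (4,6):
  A: rows 1-5 cols 6-7 z=6 -> covers; best now A (z=6)
  B: rows 8-9 cols 2-4 -> outside (row miss)
  C: rows 6-9 cols 5-6 -> outside (row miss)
  D: rows 0-4 cols 1-7 z=1 -> covers; best now D (z=1)
  E: rows 6-7 cols 3-5 -> outside (row miss)
Winner: D at z=1

Answer: D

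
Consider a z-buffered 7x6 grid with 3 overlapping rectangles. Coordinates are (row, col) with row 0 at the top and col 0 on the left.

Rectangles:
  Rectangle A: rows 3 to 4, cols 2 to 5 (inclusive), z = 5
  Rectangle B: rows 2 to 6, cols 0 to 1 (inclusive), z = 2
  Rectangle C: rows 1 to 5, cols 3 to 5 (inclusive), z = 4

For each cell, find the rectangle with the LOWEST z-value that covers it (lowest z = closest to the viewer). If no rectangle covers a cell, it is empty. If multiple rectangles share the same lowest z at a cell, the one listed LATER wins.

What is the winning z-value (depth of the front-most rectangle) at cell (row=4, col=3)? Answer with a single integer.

Answer: 4

Derivation:
Check cell (4,3):
  A: rows 3-4 cols 2-5 z=5 -> covers; best now A (z=5)
  B: rows 2-6 cols 0-1 -> outside (col miss)
  C: rows 1-5 cols 3-5 z=4 -> covers; best now C (z=4)
Winner: C at z=4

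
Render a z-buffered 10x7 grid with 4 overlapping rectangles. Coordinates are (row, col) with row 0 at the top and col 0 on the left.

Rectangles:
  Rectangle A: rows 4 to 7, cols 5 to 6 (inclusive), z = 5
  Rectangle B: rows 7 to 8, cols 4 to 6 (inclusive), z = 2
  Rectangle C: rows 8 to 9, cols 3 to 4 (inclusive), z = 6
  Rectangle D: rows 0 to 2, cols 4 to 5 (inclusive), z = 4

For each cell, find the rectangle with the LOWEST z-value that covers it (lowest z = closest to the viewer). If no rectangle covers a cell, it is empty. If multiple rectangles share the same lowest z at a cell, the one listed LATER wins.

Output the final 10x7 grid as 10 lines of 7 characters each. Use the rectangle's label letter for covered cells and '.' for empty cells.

....DD.
....DD.
....DD.
.......
.....AA
.....AA
.....AA
....BBB
...CBBB
...CC..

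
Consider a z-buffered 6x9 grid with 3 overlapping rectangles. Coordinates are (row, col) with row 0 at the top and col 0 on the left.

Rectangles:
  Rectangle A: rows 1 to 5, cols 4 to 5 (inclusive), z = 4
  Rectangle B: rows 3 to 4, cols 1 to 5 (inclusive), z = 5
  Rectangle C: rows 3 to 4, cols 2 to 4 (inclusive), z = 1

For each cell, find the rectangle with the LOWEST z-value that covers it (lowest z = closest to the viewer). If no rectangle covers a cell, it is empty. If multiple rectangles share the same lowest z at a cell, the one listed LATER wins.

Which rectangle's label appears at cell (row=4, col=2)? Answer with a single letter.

Check cell (4,2):
  A: rows 1-5 cols 4-5 -> outside (col miss)
  B: rows 3-4 cols 1-5 z=5 -> covers; best now B (z=5)
  C: rows 3-4 cols 2-4 z=1 -> covers; best now C (z=1)
Winner: C at z=1

Answer: C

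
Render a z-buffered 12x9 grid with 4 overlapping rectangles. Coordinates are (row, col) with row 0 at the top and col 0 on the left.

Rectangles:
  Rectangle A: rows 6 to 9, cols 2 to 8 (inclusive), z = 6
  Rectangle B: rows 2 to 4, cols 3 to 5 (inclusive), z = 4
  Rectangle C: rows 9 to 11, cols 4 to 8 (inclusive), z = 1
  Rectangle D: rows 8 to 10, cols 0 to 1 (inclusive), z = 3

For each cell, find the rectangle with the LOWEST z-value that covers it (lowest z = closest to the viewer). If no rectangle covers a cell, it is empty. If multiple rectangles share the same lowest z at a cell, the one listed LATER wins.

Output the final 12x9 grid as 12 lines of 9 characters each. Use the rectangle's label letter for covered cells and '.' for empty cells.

.........
.........
...BBB...
...BBB...
...BBB...
.........
..AAAAAAA
..AAAAAAA
DDAAAAAAA
DDAACCCCC
DD..CCCCC
....CCCCC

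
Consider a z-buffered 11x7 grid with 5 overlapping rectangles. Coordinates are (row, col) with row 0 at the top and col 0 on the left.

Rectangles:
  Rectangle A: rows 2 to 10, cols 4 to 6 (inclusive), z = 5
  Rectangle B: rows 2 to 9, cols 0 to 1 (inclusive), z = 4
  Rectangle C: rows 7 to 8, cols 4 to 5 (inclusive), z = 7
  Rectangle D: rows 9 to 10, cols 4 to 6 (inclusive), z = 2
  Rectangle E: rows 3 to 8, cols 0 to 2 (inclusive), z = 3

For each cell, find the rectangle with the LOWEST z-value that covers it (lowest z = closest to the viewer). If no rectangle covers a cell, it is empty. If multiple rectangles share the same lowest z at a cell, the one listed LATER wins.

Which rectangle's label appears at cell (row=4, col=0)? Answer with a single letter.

Check cell (4,0):
  A: rows 2-10 cols 4-6 -> outside (col miss)
  B: rows 2-9 cols 0-1 z=4 -> covers; best now B (z=4)
  C: rows 7-8 cols 4-5 -> outside (row miss)
  D: rows 9-10 cols 4-6 -> outside (row miss)
  E: rows 3-8 cols 0-2 z=3 -> covers; best now E (z=3)
Winner: E at z=3

Answer: E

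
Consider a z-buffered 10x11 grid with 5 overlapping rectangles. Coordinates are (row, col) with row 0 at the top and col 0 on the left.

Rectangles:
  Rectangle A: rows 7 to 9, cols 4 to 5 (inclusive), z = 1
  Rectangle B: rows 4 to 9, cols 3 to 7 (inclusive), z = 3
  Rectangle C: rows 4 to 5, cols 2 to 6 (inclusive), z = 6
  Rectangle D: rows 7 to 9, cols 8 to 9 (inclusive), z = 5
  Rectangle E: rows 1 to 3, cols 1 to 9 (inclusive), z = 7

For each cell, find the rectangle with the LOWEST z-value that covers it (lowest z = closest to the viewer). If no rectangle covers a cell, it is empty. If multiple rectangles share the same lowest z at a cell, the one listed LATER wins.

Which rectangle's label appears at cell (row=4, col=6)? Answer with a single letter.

Check cell (4,6):
  A: rows 7-9 cols 4-5 -> outside (row miss)
  B: rows 4-9 cols 3-7 z=3 -> covers; best now B (z=3)
  C: rows 4-5 cols 2-6 z=6 -> covers; best now B (z=3)
  D: rows 7-9 cols 8-9 -> outside (row miss)
  E: rows 1-3 cols 1-9 -> outside (row miss)
Winner: B at z=3

Answer: B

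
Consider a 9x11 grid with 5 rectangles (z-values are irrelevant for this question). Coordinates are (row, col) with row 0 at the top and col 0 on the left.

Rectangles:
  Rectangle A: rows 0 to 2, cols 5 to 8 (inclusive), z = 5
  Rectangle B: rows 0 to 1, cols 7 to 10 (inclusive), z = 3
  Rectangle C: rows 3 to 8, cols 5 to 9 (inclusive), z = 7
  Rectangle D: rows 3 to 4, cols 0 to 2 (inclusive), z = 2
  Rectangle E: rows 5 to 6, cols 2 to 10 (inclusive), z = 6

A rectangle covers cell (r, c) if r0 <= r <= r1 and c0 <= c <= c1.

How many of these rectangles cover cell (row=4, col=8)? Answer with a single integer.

Check cell (4,8):
  A: rows 0-2 cols 5-8 -> outside (row miss)
  B: rows 0-1 cols 7-10 -> outside (row miss)
  C: rows 3-8 cols 5-9 -> covers
  D: rows 3-4 cols 0-2 -> outside (col miss)
  E: rows 5-6 cols 2-10 -> outside (row miss)
Count covering = 1

Answer: 1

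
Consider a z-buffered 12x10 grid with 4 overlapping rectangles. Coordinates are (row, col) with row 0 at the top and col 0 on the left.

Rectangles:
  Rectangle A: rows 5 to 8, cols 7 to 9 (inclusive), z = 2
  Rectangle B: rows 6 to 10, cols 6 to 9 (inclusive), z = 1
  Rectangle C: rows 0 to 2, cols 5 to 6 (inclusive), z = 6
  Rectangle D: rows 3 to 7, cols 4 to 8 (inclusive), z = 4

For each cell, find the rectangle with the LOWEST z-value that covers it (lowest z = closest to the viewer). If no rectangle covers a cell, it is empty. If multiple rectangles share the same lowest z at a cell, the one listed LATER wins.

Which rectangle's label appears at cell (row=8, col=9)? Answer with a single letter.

Check cell (8,9):
  A: rows 5-8 cols 7-9 z=2 -> covers; best now A (z=2)
  B: rows 6-10 cols 6-9 z=1 -> covers; best now B (z=1)
  C: rows 0-2 cols 5-6 -> outside (row miss)
  D: rows 3-7 cols 4-8 -> outside (row miss)
Winner: B at z=1

Answer: B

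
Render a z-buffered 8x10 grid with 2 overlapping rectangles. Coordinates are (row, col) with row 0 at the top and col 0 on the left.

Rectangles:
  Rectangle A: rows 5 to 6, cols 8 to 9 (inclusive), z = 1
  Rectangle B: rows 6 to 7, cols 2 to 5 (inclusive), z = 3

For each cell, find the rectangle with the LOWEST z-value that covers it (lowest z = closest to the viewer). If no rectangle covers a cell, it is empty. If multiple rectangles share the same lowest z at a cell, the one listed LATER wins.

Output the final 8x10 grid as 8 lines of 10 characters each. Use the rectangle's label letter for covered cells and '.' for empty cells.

..........
..........
..........
..........
..........
........AA
..BBBB..AA
..BBBB....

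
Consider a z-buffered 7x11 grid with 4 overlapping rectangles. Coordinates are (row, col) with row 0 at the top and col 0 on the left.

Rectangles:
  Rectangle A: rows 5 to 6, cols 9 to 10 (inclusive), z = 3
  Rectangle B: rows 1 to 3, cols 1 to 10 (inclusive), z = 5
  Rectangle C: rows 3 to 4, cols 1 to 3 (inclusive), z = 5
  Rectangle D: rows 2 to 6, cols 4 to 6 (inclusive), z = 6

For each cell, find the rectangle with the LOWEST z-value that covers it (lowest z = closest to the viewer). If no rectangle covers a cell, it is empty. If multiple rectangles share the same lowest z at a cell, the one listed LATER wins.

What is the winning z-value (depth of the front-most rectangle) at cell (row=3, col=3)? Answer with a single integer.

Answer: 5

Derivation:
Check cell (3,3):
  A: rows 5-6 cols 9-10 -> outside (row miss)
  B: rows 1-3 cols 1-10 z=5 -> covers; best now B (z=5)
  C: rows 3-4 cols 1-3 z=5 -> covers; best now C (z=5)
  D: rows 2-6 cols 4-6 -> outside (col miss)
Winner: C at z=5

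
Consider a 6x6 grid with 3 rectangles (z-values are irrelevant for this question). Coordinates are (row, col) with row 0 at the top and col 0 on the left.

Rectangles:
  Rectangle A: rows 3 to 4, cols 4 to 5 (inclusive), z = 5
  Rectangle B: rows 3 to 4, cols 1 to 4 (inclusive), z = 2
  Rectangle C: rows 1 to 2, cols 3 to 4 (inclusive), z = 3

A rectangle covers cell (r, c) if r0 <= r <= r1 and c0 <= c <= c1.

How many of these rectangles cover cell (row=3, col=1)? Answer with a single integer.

Answer: 1

Derivation:
Check cell (3,1):
  A: rows 3-4 cols 4-5 -> outside (col miss)
  B: rows 3-4 cols 1-4 -> covers
  C: rows 1-2 cols 3-4 -> outside (row miss)
Count covering = 1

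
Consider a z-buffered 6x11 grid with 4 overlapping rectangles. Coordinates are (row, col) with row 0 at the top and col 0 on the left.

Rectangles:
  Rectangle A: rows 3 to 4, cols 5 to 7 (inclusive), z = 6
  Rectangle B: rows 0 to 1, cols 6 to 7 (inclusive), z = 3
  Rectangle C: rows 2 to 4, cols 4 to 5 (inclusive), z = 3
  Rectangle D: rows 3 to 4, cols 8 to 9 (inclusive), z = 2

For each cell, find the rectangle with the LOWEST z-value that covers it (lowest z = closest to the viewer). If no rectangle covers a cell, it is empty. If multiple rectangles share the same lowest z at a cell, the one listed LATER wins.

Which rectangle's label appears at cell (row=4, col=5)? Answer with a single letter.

Check cell (4,5):
  A: rows 3-4 cols 5-7 z=6 -> covers; best now A (z=6)
  B: rows 0-1 cols 6-7 -> outside (row miss)
  C: rows 2-4 cols 4-5 z=3 -> covers; best now C (z=3)
  D: rows 3-4 cols 8-9 -> outside (col miss)
Winner: C at z=3

Answer: C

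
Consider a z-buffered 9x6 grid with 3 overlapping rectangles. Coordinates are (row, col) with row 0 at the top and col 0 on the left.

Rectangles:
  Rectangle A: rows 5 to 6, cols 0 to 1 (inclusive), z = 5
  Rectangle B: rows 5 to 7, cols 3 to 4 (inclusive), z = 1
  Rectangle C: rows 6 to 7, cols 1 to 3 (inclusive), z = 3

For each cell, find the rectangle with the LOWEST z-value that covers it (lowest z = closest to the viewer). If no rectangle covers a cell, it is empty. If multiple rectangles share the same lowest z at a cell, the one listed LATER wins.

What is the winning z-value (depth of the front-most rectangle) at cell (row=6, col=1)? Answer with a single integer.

Check cell (6,1):
  A: rows 5-6 cols 0-1 z=5 -> covers; best now A (z=5)
  B: rows 5-7 cols 3-4 -> outside (col miss)
  C: rows 6-7 cols 1-3 z=3 -> covers; best now C (z=3)
Winner: C at z=3

Answer: 3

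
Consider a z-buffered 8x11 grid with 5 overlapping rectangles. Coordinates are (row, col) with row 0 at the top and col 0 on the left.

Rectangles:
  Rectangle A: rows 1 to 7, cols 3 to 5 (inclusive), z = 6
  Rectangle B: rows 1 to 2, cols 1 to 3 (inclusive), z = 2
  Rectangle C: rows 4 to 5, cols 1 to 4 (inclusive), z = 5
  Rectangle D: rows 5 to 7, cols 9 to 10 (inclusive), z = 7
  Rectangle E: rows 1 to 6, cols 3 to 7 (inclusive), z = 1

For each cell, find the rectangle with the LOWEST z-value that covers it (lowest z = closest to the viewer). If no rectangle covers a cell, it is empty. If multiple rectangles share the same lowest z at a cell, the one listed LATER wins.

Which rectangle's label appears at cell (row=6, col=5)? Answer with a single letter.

Answer: E

Derivation:
Check cell (6,5):
  A: rows 1-7 cols 3-5 z=6 -> covers; best now A (z=6)
  B: rows 1-2 cols 1-3 -> outside (row miss)
  C: rows 4-5 cols 1-4 -> outside (row miss)
  D: rows 5-7 cols 9-10 -> outside (col miss)
  E: rows 1-6 cols 3-7 z=1 -> covers; best now E (z=1)
Winner: E at z=1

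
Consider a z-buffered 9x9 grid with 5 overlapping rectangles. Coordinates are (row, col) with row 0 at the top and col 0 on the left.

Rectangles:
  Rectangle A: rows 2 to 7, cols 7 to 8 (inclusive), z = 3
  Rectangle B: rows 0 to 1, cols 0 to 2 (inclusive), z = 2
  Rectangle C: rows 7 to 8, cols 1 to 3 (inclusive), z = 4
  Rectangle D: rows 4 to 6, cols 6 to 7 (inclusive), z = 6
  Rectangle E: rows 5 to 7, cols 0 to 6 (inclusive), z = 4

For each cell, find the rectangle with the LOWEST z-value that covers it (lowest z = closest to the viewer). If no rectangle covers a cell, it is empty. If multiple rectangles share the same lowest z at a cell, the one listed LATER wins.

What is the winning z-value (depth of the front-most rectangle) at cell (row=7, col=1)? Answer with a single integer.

Check cell (7,1):
  A: rows 2-7 cols 7-8 -> outside (col miss)
  B: rows 0-1 cols 0-2 -> outside (row miss)
  C: rows 7-8 cols 1-3 z=4 -> covers; best now C (z=4)
  D: rows 4-6 cols 6-7 -> outside (row miss)
  E: rows 5-7 cols 0-6 z=4 -> covers; best now E (z=4)
Winner: E at z=4

Answer: 4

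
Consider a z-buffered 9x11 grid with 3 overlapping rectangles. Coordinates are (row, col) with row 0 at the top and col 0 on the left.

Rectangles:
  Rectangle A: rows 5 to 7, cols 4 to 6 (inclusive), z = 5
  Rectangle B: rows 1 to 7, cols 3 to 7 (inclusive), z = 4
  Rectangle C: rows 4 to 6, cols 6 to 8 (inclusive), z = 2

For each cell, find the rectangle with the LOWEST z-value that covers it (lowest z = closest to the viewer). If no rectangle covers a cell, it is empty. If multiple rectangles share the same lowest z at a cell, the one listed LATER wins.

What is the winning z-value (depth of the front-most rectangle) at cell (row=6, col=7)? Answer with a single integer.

Check cell (6,7):
  A: rows 5-7 cols 4-6 -> outside (col miss)
  B: rows 1-7 cols 3-7 z=4 -> covers; best now B (z=4)
  C: rows 4-6 cols 6-8 z=2 -> covers; best now C (z=2)
Winner: C at z=2

Answer: 2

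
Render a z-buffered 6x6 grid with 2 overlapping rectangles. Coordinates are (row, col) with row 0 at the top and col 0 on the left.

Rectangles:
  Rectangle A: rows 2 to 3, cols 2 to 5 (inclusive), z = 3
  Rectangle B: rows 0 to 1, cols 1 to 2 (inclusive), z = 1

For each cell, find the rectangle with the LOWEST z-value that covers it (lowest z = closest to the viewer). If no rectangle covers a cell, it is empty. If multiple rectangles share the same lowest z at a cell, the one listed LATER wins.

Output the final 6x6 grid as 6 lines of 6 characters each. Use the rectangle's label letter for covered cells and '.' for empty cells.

.BB...
.BB...
..AAAA
..AAAA
......
......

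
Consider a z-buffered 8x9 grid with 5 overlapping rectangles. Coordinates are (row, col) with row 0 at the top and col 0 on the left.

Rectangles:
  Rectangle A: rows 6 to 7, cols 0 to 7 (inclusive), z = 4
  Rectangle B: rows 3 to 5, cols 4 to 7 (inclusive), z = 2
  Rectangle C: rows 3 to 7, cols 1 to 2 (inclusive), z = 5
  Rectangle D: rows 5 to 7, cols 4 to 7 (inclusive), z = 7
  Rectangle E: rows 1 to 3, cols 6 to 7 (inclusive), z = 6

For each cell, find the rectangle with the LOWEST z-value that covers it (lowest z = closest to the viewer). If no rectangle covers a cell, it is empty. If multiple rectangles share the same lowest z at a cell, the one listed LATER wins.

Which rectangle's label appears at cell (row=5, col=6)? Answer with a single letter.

Check cell (5,6):
  A: rows 6-7 cols 0-7 -> outside (row miss)
  B: rows 3-5 cols 4-7 z=2 -> covers; best now B (z=2)
  C: rows 3-7 cols 1-2 -> outside (col miss)
  D: rows 5-7 cols 4-7 z=7 -> covers; best now B (z=2)
  E: rows 1-3 cols 6-7 -> outside (row miss)
Winner: B at z=2

Answer: B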